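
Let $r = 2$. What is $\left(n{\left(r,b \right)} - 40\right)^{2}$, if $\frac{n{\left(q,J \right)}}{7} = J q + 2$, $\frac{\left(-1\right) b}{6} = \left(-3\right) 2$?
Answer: $228484$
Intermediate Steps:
$b = 36$ ($b = - 6 \left(\left(-3\right) 2\right) = \left(-6\right) \left(-6\right) = 36$)
$n{\left(q,J \right)} = 14 + 7 J q$ ($n{\left(q,J \right)} = 7 \left(J q + 2\right) = 7 \left(2 + J q\right) = 14 + 7 J q$)
$\left(n{\left(r,b \right)} - 40\right)^{2} = \left(\left(14 + 7 \cdot 36 \cdot 2\right) - 40\right)^{2} = \left(\left(14 + 504\right) - 40\right)^{2} = \left(518 - 40\right)^{2} = 478^{2} = 228484$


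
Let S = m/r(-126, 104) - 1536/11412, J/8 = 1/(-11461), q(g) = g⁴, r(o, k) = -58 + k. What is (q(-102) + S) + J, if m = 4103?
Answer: 54270260413156693/501372906 ≈ 1.0824e+8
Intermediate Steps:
J = -8/11461 (J = 8/(-11461) = 8*(-1/11461) = -8/11461 ≈ -0.00069802)
S = 3896065/43746 (S = 4103/(-58 + 104) - 1536/11412 = 4103/46 - 1536*1/11412 = 4103*(1/46) - 128/951 = 4103/46 - 128/951 = 3896065/43746 ≈ 89.061)
(q(-102) + S) + J = ((-102)⁴ + 3896065/43746) - 8/11461 = (108243216 + 3896065/43746) - 8/11461 = 4735211623201/43746 - 8/11461 = 54270260413156693/501372906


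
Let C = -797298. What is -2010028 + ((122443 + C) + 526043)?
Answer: -2158840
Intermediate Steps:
-2010028 + ((122443 + C) + 526043) = -2010028 + ((122443 - 797298) + 526043) = -2010028 + (-674855 + 526043) = -2010028 - 148812 = -2158840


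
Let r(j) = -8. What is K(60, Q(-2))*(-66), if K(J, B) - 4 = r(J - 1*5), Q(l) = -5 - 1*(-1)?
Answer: 264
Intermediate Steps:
Q(l) = -4 (Q(l) = -5 + 1 = -4)
K(J, B) = -4 (K(J, B) = 4 - 8 = -4)
K(60, Q(-2))*(-66) = -4*(-66) = 264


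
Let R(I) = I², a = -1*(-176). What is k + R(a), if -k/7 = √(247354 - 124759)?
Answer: 30976 - 7*√122595 ≈ 28525.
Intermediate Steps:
a = 176
k = -7*√122595 (k = -7*√(247354 - 124759) = -7*√122595 ≈ -2450.9)
k + R(a) = -7*√122595 + 176² = -7*√122595 + 30976 = 30976 - 7*√122595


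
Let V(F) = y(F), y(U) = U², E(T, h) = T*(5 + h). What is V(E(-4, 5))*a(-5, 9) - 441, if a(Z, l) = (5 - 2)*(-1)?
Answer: -5241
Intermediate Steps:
a(Z, l) = -3 (a(Z, l) = 3*(-1) = -3)
V(F) = F²
V(E(-4, 5))*a(-5, 9) - 441 = (-4*(5 + 5))²*(-3) - 441 = (-4*10)²*(-3) - 441 = (-40)²*(-3) - 441 = 1600*(-3) - 441 = -4800 - 441 = -5241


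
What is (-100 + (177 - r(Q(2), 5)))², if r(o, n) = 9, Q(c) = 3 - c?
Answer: 4624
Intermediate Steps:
(-100 + (177 - r(Q(2), 5)))² = (-100 + (177 - 1*9))² = (-100 + (177 - 9))² = (-100 + 168)² = 68² = 4624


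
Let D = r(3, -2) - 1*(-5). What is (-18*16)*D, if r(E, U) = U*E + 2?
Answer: -288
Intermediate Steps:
r(E, U) = 2 + E*U (r(E, U) = E*U + 2 = 2 + E*U)
D = 1 (D = (2 + 3*(-2)) - 1*(-5) = (2 - 6) + 5 = -4 + 5 = 1)
(-18*16)*D = -18*16*1 = -288*1 = -288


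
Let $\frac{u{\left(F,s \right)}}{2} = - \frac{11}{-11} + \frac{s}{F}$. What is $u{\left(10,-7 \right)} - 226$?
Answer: $- \frac{1127}{5} \approx -225.4$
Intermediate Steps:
$u{\left(F,s \right)} = 2 + \frac{2 s}{F}$ ($u{\left(F,s \right)} = 2 \left(- \frac{11}{-11} + \frac{s}{F}\right) = 2 \left(\left(-11\right) \left(- \frac{1}{11}\right) + \frac{s}{F}\right) = 2 \left(1 + \frac{s}{F}\right) = 2 + \frac{2 s}{F}$)
$u{\left(10,-7 \right)} - 226 = \left(2 + 2 \left(-7\right) \frac{1}{10}\right) - 226 = \left(2 - \frac{7}{5}\right) - 226 = \frac{3}{5} - 226 = - \frac{1127}{5}$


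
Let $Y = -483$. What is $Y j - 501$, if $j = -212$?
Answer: $101895$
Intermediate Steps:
$Y j - 501 = \left(-483\right) \left(-212\right) - 501 = 102396 - 501 = 101895$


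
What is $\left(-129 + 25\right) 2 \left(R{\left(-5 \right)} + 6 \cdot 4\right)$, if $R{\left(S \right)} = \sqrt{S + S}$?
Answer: $-4992 - 208 i \sqrt{10} \approx -4992.0 - 657.75 i$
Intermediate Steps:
$R{\left(S \right)} = \sqrt{2} \sqrt{S}$ ($R{\left(S \right)} = \sqrt{2 S} = \sqrt{2} \sqrt{S}$)
$\left(-129 + 25\right) 2 \left(R{\left(-5 \right)} + 6 \cdot 4\right) = \left(-129 + 25\right) 2 \left(\sqrt{2} \sqrt{-5} + 6 \cdot 4\right) = - 104 \cdot 2 \left(\sqrt{2} i \sqrt{5} + 24\right) = - 104 \cdot 2 \left(i \sqrt{10} + 24\right) = - 104 \cdot 2 \left(24 + i \sqrt{10}\right) = - 104 \left(48 + 2 i \sqrt{10}\right) = -4992 - 208 i \sqrt{10}$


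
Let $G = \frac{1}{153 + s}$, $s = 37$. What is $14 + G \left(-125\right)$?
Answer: $\frac{507}{38} \approx 13.342$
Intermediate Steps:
$G = \frac{1}{190}$ ($G = \frac{1}{153 + 37} = \frac{1}{190} \approx 0.0052632$)
$14 + G \left(-125\right) = 14 + \frac{1}{190} \left(-125\right) = 14 - \frac{25}{38} = \frac{507}{38}$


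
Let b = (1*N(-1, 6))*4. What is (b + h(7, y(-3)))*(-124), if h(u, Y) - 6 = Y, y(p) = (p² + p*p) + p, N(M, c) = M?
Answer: -2108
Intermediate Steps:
y(p) = p + 2*p² (y(p) = (p² + p²) + p = 2*p² + p = p + 2*p²)
h(u, Y) = 6 + Y
b = -4 (b = (1*(-1))*4 = -1*4 = -4)
(b + h(7, y(-3)))*(-124) = (-4 + (6 - 3*(1 + 2*(-3))))*(-124) = (-4 + (6 - 3*(1 - 6)))*(-124) = (-4 + (6 - 3*(-5)))*(-124) = (-4 + (6 + 15))*(-124) = (-4 + 21)*(-124) = 17*(-124) = -2108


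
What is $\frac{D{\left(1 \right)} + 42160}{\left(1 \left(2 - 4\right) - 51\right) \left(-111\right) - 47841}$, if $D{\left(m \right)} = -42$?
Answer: $- \frac{21059}{20979} \approx -1.0038$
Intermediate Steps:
$\frac{D{\left(1 \right)} + 42160}{\left(1 \left(2 - 4\right) - 51\right) \left(-111\right) - 47841} = \frac{-42 + 42160}{\left(1 \left(2 - 4\right) - 51\right) \left(-111\right) - 47841} = \frac{42118}{\left(1 \left(-2\right) - 51\right) \left(-111\right) - 47841} = \frac{42118}{\left(-2 - 51\right) \left(-111\right) - 47841} = \frac{42118}{\left(-53\right) \left(-111\right) - 47841} = \frac{42118}{5883 - 47841} = \frac{42118}{-41958} = 42118 \left(- \frac{1}{41958}\right) = - \frac{21059}{20979}$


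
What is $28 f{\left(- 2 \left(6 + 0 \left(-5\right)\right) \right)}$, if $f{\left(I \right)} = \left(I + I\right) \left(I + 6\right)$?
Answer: $4032$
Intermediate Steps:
$f{\left(I \right)} = 2 I \left(6 + I\right)$
$28 f{\left(- 2 \left(6 + 0 \left(-5\right)\right) \right)} = 28 \cdot 2 \left(- 2 \left(6 + 0 \left(-5\right)\right)\right) \left(6 - 2 \left(6 + 0 \left(-5\right)\right)\right) = 28 \cdot 2 \left(- 2 \left(6 + 0\right)\right) \left(6 - 2 \left(6 + 0\right)\right) = 28 \cdot 2 \left(\left(-2\right) 6\right) \left(6 - 12\right) = 28 \cdot 2 \left(-12\right) \left(6 - 12\right) = 28 \cdot 2 \left(-12\right) \left(-6\right) = 28 \cdot 144 = 4032$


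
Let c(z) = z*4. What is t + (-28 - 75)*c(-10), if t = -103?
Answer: 4017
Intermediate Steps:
c(z) = 4*z
t + (-28 - 75)*c(-10) = -103 + (-28 - 75)*(4*(-10)) = -103 - 103*(-40) = -103 + 4120 = 4017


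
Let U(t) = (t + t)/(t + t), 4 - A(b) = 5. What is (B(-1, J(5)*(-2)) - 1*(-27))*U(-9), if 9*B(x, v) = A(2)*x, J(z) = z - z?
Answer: 244/9 ≈ 27.111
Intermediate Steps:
A(b) = -1 (A(b) = 4 - 1*5 = 4 - 5 = -1)
J(z) = 0
U(t) = 1 (U(t) = (2*t)/((2*t)) = (2*t)*(1/(2*t)) = 1)
B(x, v) = -x/9 (B(x, v) = (-x)/9 = -x/9)
(B(-1, J(5)*(-2)) - 1*(-27))*U(-9) = (-⅑*(-1) - 1*(-27))*1 = (⅑ + 27)*1 = (244/9)*1 = 244/9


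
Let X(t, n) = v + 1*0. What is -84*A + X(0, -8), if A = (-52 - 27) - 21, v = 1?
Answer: 8401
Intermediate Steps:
A = -100 (A = -79 - 21 = -100)
X(t, n) = 1 (X(t, n) = 1 + 1*0 = 1 + 0 = 1)
-84*A + X(0, -8) = -84*(-100) + 1 = 8400 + 1 = 8401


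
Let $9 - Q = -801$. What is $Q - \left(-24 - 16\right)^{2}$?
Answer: $-790$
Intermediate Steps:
$Q = 810$ ($Q = 9 - -801 = 9 + 801 = 810$)
$Q - \left(-24 - 16\right)^{2} = 810 - \left(-24 - 16\right)^{2} = 810 - \left(-40\right)^{2} = 810 - 1600 = -790$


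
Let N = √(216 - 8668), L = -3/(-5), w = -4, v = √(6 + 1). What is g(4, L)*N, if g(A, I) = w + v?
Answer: 2*I*√2113*(-4 + √7) ≈ -124.5*I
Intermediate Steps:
v = √7 ≈ 2.6458
L = ⅗ (L = -3*(-⅕) = ⅗ ≈ 0.60000)
g(A, I) = -4 + √7
N = 2*I*√2113 (N = √(-8452) = 2*I*√2113 ≈ 91.935*I)
g(4, L)*N = (-4 + √7)*(2*I*√2113) = 2*I*√2113*(-4 + √7)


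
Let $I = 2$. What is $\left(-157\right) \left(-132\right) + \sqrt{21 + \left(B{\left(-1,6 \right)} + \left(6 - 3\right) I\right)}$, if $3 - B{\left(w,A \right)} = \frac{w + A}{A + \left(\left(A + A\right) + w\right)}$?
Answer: $20724 + \frac{\sqrt{8585}}{17} \approx 20729.0$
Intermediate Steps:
$B{\left(w,A \right)} = 3 - \frac{A + w}{w + 3 A}$ ($B{\left(w,A \right)} = 3 - \frac{w + A}{A + \left(\left(A + A\right) + w\right)} = 3 - \frac{A + w}{A + \left(2 A + w\right)} = 3 - \frac{A + w}{A + \left(w + 2 A\right)} = 3 - \frac{A + w}{w + 3 A}$)
$\left(-157\right) \left(-132\right) + \sqrt{21 + \left(B{\left(-1,6 \right)} + \left(6 - 3\right) I\right)} = \left(-157\right) \left(-132\right) + \sqrt{21 + \left(\frac{2 \left(-1 + 4 \cdot 6\right)}{-1 + 3 \cdot 6} + \left(6 - 3\right) 2\right)} = 20724 + \sqrt{21 + \left(\frac{2 \left(-1 + 24\right)}{-1 + 18} + 3 \cdot 2\right)} = 20724 + \sqrt{21 + \left(2 \cdot \frac{1}{17} \cdot 23 + 6\right)} = 20724 + \sqrt{21 + \left(\frac{46}{17} + 6\right)} = 20724 + \sqrt{21 + \frac{148}{17}} = 20724 + \sqrt{\frac{505}{17}} = 20724 + \frac{\sqrt{8585}}{17}$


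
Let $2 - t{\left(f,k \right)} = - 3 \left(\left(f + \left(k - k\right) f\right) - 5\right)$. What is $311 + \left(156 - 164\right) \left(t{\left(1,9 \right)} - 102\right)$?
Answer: $1207$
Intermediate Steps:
$t{\left(f,k \right)} = -13 + 3 f$ ($t{\left(f,k \right)} = 2 - - 3 \left(\left(f + \left(k - k\right) f\right) - 5\right) = 2 - - 3 \left(\left(f + 0 f\right) - 5\right) = 2 - - 3 \left(\left(f + 0\right) - 5\right) = 2 - - 3 \left(f - 5\right) = 2 - - 3 \left(-5 + f\right) = 2 - \left(15 - 3 f\right) = 2 + \left(-15 + 3 f\right) = -13 + 3 f$)
$311 + \left(156 - 164\right) \left(t{\left(1,9 \right)} - 102\right) = 311 + \left(156 - 164\right) \left(\left(-13 + 3 \cdot 1\right) - 102\right) = 311 - 8 \left(\left(-13 + 3\right) - 102\right) = 311 - 8 \left(-10 - 102\right) = 311 - -896 = 311 + 896 = 1207$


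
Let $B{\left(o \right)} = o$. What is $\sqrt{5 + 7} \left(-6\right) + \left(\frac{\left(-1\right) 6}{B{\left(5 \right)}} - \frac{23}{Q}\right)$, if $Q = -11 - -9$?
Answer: $\frac{103}{10} - 12 \sqrt{3} \approx -10.485$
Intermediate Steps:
$Q = -2$ ($Q = -11 + 9 = -2$)
$\sqrt{5 + 7} \left(-6\right) + \left(\frac{\left(-1\right) 6}{B{\left(5 \right)}} - \frac{23}{Q}\right) = \sqrt{5 + 7} \left(-6\right) + \left(\frac{\left(-1\right) 6}{5} - \frac{23}{-2}\right) = \sqrt{12} \left(-6\right) - - \frac{103}{10} = 2 \sqrt{3} \left(-6\right) + \left(- \frac{6}{5} + \frac{23}{2}\right) = - 12 \sqrt{3} + \frac{103}{10} = \frac{103}{10} - 12 \sqrt{3}$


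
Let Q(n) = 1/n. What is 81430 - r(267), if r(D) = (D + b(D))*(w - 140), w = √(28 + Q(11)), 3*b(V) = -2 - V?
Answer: 318770/3 - 532*√3399/33 ≈ 1.0532e+5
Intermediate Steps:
b(V) = -⅔ - V/3 (b(V) = (-2 - V)/3 = -⅔ - V/3)
w = √3399/11 (w = √(28 + 1/11) = √(309/11) = √3399/11 ≈ 5.3001)
r(D) = (-140 + √3399/11)*(-⅔ + 2*D/3) (r(D) = (D + (-⅔ - D/3))*(√3399/11 - 140) = (-⅔ + 2*D/3)*(-140 + √3399/11) = (-140 + √3399/11)*(-⅔ + 2*D/3))
81430 - r(267) = 81430 - (280/3 - 280/3*267 - 2*√3399/33 + (2/33)*267*√3399) = 81430 - (280/3 - 24920 - 2*√3399/33 + 178*√3399/11) = 81430 - (-74480/3 + 532*√3399/33) = 81430 + (74480/3 - 532*√3399/33) = 318770/3 - 532*√3399/33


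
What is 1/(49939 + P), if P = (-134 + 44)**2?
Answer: 1/58039 ≈ 1.7230e-5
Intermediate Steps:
P = 8100 (P = (-90)**2 = 8100)
1/(49939 + P) = 1/(49939 + 8100) = 1/58039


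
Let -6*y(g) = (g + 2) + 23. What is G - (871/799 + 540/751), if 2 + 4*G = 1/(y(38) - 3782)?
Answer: -10510117742/4551371665 ≈ -2.3092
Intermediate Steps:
y(g) = -25/6 - g/6 (y(g) = -((g + 2) + 23)/6 = -((2 + g) + 23)/6 = -(25 + g)/6 = -25/6 - g/6)
G = -3793/7585 (G = -½ + 1/(4*((-25/6 - ⅙*38) - 3782)) = -½ + 1/(4*((-25/6 - 19/3) - 3782)) = -½ + 1/(4*(-21/2 - 3782)) = -½ + 1/(4*(-7585/2)) = -½ + (¼)*(-2/7585) = -½ - 1/15170 = -3793/7585 ≈ -0.50007)
G - (871/799 + 540/751) = -3793/7585 - (871/799 + 540/751) = -3793/7585 - 1*1085581/600049 = -3793/7585 - 1085581/600049 = -10510117742/4551371665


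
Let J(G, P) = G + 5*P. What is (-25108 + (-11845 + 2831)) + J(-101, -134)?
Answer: -34893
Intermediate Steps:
(-25108 + (-11845 + 2831)) + J(-101, -134) = (-25108 + (-11845 + 2831)) + (-101 + 5*(-134)) = (-25108 - 9014) + (-101 - 670) = -34122 - 771 = -34893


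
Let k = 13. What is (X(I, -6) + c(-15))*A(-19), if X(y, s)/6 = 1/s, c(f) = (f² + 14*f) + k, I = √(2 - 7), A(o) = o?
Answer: -513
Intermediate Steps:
I = I*√5 (I = √(-5) = I*√5 ≈ 2.2361*I)
c(f) = 13 + f² + 14*f (c(f) = (f² + 14*f) + 13 = 13 + f² + 14*f)
X(y, s) = 6/s (X(y, s) = 6*(1/s) = 6/s)
(X(I, -6) + c(-15))*A(-19) = (6/(-6) + (13 + (-15)² + 14*(-15)))*(-19) = (6*(-⅙) + (13 + 225 - 210))*(-19) = (-1 + 28)*(-19) = 27*(-19) = -513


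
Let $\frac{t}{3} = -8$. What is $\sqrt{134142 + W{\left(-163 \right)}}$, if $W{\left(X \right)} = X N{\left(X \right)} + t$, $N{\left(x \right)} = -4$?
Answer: $\sqrt{134770} \approx 367.11$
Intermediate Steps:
$t = -24$ ($t = 3 \left(-8\right) = -24$)
$W{\left(X \right)} = -24 - 4 X$ ($W{\left(X \right)} = X \left(-4\right) - 24 = - 4 X - 24 = -24 - 4 X$)
$\sqrt{134142 + W{\left(-163 \right)}} = \sqrt{134142 - -628} = \sqrt{134142 + \left(-24 + 652\right)} = \sqrt{134142 + 628} = \sqrt{134770}$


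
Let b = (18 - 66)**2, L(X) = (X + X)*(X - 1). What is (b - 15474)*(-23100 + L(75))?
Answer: 158040000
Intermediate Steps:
L(X) = 2*X*(-1 + X) (L(X) = (2*X)*(-1 + X) = 2*X*(-1 + X))
b = 2304 (b = (-48)**2 = 2304)
(b - 15474)*(-23100 + L(75)) = (2304 - 15474)*(-23100 + 2*75*(-1 + 75)) = -13170*(-23100 + 2*75*74) = -13170*(-23100 + 11100) = -13170*(-12000) = 158040000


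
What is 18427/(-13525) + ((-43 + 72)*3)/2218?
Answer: -39694411/29998450 ≈ -1.3232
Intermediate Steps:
18427/(-13525) + ((-43 + 72)*3)/2218 = 18427*(-1/13525) + (29*3)*(1/2218) = -18427/13525 + 87*(1/2218) = -18427/13525 + 87/2218 = -39694411/29998450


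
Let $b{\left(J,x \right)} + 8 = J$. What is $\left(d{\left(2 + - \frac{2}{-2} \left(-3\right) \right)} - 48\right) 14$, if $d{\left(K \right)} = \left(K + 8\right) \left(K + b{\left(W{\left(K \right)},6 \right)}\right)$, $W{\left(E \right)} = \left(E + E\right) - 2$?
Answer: $-1946$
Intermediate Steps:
$W{\left(E \right)} = -2 + 2 E$ ($W{\left(E \right)} = 2 E - 2 = -2 + 2 E$)
$b{\left(J,x \right)} = -8 + J$
$d{\left(K \right)} = \left(-10 + 3 K\right) \left(8 + K\right)$ ($d{\left(K \right)} = \left(K + 8\right) \left(K + \left(-8 + \left(-2 + 2 K\right)\right)\right) = \left(8 + K\right) \left(K + \left(-10 + 2 K\right)\right) = \left(8 + K\right) \left(-10 + 3 K\right) = \left(-10 + 3 K\right) \left(8 + K\right)$)
$\left(d{\left(2 + - \frac{2}{-2} \left(-3\right) \right)} - 48\right) 14 = \left(\left(-80 + 3 \left(2 + - \frac{2}{-2} \left(-3\right)\right)^{2} + 14 \left(2 + - \frac{2}{-2} \left(-3\right)\right)\right) - 48\right) 14 = \left(\left(-80 + 3 \left(2 + \left(-2\right) \left(- \frac{1}{2}\right) \left(-3\right)\right)^{2} + 14 \left(2 + \left(-2\right) \left(- \frac{1}{2}\right) \left(-3\right)\right)\right) - 48\right) 14 = \left(\left(-80 + 3 \left(2 + 1 \left(-3\right)\right)^{2} + 14 \left(2 + 1 \left(-3\right)\right)\right) - 48\right) 14 = \left(\left(-80 + 3 \left(2 - 3\right)^{2} + 14 \left(2 - 3\right)\right) - 48\right) 14 = \left(\left(-80 + 3 \left(-1\right)^{2} + 14 \left(-1\right)\right) - 48\right) 14 = \left(\left(-80 + 3 \cdot 1 - 14\right) - 48\right) 14 = \left(\left(-80 + 3 - 14\right) - 48\right) 14 = \left(-91 - 48\right) 14 = \left(-139\right) 14 = -1946$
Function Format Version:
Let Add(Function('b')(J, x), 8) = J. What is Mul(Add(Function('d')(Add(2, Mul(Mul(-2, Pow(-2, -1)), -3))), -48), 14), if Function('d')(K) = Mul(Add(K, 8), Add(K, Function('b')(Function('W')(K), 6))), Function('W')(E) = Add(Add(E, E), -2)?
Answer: -1946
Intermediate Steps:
Function('W')(E) = Add(-2, Mul(2, E)) (Function('W')(E) = Add(Mul(2, E), -2) = Add(-2, Mul(2, E)))
Function('b')(J, x) = Add(-8, J)
Function('d')(K) = Mul(Add(-10, Mul(3, K)), Add(8, K)) (Function('d')(K) = Mul(Add(K, 8), Add(K, Add(-8, Add(-2, Mul(2, K))))) = Mul(Add(8, K), Add(K, Add(-10, Mul(2, K)))) = Mul(Add(8, K), Add(-10, Mul(3, K))) = Mul(Add(-10, Mul(3, K)), Add(8, K)))
Mul(Add(Function('d')(Add(2, Mul(Mul(-2, Pow(-2, -1)), -3))), -48), 14) = Mul(Add(Add(-80, Mul(3, Pow(Add(2, Mul(Mul(-2, Pow(-2, -1)), -3)), 2)), Mul(14, Add(2, Mul(Mul(-2, Pow(-2, -1)), -3)))), -48), 14) = Mul(Add(Add(-80, Mul(3, Pow(Add(2, Mul(Mul(-2, Rational(-1, 2)), -3)), 2)), Mul(14, Add(2, Mul(Mul(-2, Rational(-1, 2)), -3)))), -48), 14) = Mul(Add(Add(-80, Mul(3, Pow(Add(2, Mul(1, -3)), 2)), Mul(14, Add(2, Mul(1, -3)))), -48), 14) = Mul(Add(Add(-80, Mul(3, Pow(Add(2, -3), 2)), Mul(14, Add(2, -3))), -48), 14) = Mul(Add(Add(-80, Mul(3, Pow(-1, 2)), Mul(14, -1)), -48), 14) = Mul(Add(Add(-80, Mul(3, 1), -14), -48), 14) = Mul(Add(Add(-80, 3, -14), -48), 14) = Mul(Add(-91, -48), 14) = Mul(-139, 14) = -1946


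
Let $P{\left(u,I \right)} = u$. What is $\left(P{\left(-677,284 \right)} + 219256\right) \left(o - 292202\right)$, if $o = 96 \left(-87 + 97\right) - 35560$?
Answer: $-71432054358$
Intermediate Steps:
$o = -34600$ ($o = 96 \cdot 10 - 35560 = 960 - 35560 = -34600$)
$\left(P{\left(-677,284 \right)} + 219256\right) \left(o - 292202\right) = \left(-677 + 219256\right) \left(-34600 - 292202\right) = 218579 \left(-326802\right) = -71432054358$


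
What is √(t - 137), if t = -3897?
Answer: I*√4034 ≈ 63.514*I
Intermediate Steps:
√(t - 137) = √(-3897 - 137) = √(-4034) = I*√4034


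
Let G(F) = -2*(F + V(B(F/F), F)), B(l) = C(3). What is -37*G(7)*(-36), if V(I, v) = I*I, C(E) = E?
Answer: -42624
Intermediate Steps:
B(l) = 3
V(I, v) = I²
G(F) = -18 - 2*F (G(F) = -2*(F + 3²) = -2*(F + 9) = -2*(9 + F) = -18 - 2*F)
-37*G(7)*(-36) = -37*(-18 - 2*7)*(-36) = -37*(-18 - 14)*(-36) = -37*(-32)*(-36) = 1184*(-36) = -42624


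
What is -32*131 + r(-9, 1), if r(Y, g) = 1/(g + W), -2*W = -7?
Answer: -37726/9 ≈ -4191.8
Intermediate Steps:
W = 7/2 (W = -½*(-7) = 7/2 ≈ 3.5000)
r(Y, g) = 1/(7/2 + g) (r(Y, g) = 1/(g + 7/2) = 1/(7/2 + g))
-32*131 + r(-9, 1) = -32*131 + 2/(7 + 2*1) = -4192 + 2/(7 + 2) = -4192 + 2/9 = -37726/9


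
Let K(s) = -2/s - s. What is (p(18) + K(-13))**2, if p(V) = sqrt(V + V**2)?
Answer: 87039/169 + 1026*sqrt(38)/13 ≈ 1001.5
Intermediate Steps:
K(s) = -s - 2/s
(p(18) + K(-13))**2 = (sqrt(18*(1 + 18)) + (-1*(-13) - 2/(-13)))**2 = (sqrt(18*19) + (13 - 2*(-1/13)))**2 = (sqrt(342) + (13 + 2/13))**2 = (3*sqrt(38) + 171/13)**2 = (171/13 + 3*sqrt(38))**2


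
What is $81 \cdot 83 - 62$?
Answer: $6661$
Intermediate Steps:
$81 \cdot 83 - 62 = 6723 - 62 = 6661$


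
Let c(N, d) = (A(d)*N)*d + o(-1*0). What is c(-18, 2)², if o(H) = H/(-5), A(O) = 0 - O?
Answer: 5184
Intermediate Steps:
A(O) = -O
o(H) = -H/5 (o(H) = H*(-⅕) = -H/5)
c(N, d) = -N*d² (c(N, d) = ((-d)*N)*d - (-1)*0/5 = (-N*d)*d - ⅕*0 = -N*d² + 0 = -N*d²)
c(-18, 2)² = (-1*(-18)*2²)² = (-1*(-18)*4)² = 72² = 5184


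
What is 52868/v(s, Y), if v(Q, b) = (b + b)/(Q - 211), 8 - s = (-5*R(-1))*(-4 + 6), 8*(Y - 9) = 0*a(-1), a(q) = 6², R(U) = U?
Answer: -1876814/3 ≈ -6.2561e+5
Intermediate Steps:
a(q) = 36
Y = 9 (Y = 9 + (0*36)/8 = 9 + (⅛)*0 = 9 + 0 = 9)
s = -2 (s = 8 - (-5*(-1))*(-4 + 6) = 8 - 5*2 = 8 - 1*10 = 8 - 10 = -2)
v(Q, b) = 2*b/(-211 + Q) (v(Q, b) = (2*b)/(-211 + Q) = 2*b/(-211 + Q))
52868/v(s, Y) = 52868/((2*9/(-211 - 2))) = 52868/((2*9/(-213))) = 52868/((2*9*(-1/213))) = 52868/(-6/71) = 52868*(-71/6) = -1876814/3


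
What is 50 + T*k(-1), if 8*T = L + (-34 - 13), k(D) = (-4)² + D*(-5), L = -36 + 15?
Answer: -257/2 ≈ -128.50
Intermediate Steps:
L = -21
k(D) = 16 - 5*D
T = -17/2 (T = (-21 + (-34 - 13))/8 = (-21 - 47)/8 = (⅛)*(-68) = -17/2 ≈ -8.5000)
50 + T*k(-1) = 50 - 17*(16 - 5*(-1))/2 = 50 - 17*(16 + 5)/2 = 50 - 17/2*21 = 50 - 357/2 = -257/2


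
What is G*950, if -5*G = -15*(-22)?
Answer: -62700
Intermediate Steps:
G = -66 (G = -(-3)*(-22) = -⅕*330 = -66)
G*950 = -66*950 = -62700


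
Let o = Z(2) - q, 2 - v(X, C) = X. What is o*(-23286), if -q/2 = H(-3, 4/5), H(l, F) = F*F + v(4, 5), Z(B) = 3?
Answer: -163002/25 ≈ -6520.1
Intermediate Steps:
v(X, C) = 2 - X
H(l, F) = -2 + F² (H(l, F) = F*F + (2 - 1*4) = F² + (2 - 4) = F² - 2 = -2 + F²)
q = 68/25 (q = -2*(-2 + (4/5)²) = -2*(-2 + (4*(⅕))²) = -2*(-2 + (⅘)²) = -2*(-2 + 16/25) = -2*(-34/25) = 68/25 ≈ 2.7200)
o = 7/25 (o = 3 - 1*68/25 = 3 - 68/25 = 7/25 ≈ 0.28000)
o*(-23286) = (7/25)*(-23286) = -163002/25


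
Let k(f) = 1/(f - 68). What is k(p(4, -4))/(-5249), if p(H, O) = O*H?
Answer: 1/440916 ≈ 2.2680e-6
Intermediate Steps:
p(H, O) = H*O
k(f) = 1/(-68 + f)
k(p(4, -4))/(-5249) = 1/((-68 + 4*(-4))*(-5249)) = -1/5249/(-68 - 16) = -1/5249/(-84) = -1/84*(-1/5249) = 1/440916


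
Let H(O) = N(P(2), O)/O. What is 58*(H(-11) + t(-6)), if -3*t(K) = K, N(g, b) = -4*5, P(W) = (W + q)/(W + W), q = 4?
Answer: 2436/11 ≈ 221.45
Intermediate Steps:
P(W) = (4 + W)/(2*W) (P(W) = (W + 4)/(W + W) = (4 + W)/((2*W)) = (4 + W)*(1/(2*W)) = (4 + W)/(2*W))
N(g, b) = -20
t(K) = -K/3
H(O) = -20/O
58*(H(-11) + t(-6)) = 58*(-20/(-11) - ⅓*(-6)) = 58*(-20*(-1/11) + 2) = 58*(20/11 + 2) = 58*(42/11) = 2436/11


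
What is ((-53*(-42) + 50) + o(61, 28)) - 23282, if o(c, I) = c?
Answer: -20945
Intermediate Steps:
((-53*(-42) + 50) + o(61, 28)) - 23282 = ((-53*(-42) + 50) + 61) - 23282 = ((2226 + 50) + 61) - 23282 = (2276 + 61) - 23282 = 2337 - 23282 = -20945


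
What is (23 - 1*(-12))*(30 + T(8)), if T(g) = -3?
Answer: 945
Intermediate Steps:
(23 - 1*(-12))*(30 + T(8)) = (23 - 1*(-12))*(30 - 3) = (23 + 12)*27 = 35*27 = 945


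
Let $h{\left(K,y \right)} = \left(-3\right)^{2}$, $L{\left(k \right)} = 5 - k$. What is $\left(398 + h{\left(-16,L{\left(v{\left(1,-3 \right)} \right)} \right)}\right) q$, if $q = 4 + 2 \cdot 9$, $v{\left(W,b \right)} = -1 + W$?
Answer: $8954$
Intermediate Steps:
$q = 22$ ($q = 4 + 18 = 22$)
$h{\left(K,y \right)} = 9$
$\left(398 + h{\left(-16,L{\left(v{\left(1,-3 \right)} \right)} \right)}\right) q = \left(398 + 9\right) 22 = 407 \cdot 22 = 8954$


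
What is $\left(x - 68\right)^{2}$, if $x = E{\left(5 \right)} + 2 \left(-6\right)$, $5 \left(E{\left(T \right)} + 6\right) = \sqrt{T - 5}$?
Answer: $7396$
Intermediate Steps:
$E{\left(T \right)} = -6 + \frac{\sqrt{-5 + T}}{5}$ ($E{\left(T \right)} = -6 + \frac{\sqrt{T - 5}}{5} = -6 + \frac{\sqrt{-5 + T}}{5}$)
$x = -18$ ($x = \left(-6 + \frac{\sqrt{-5 + 5}}{5}\right) + 2 \left(-6\right) = \left(-6 + \frac{\sqrt{0}}{5}\right) - 12 = \left(-6 + \frac{1}{5} \cdot 0\right) - 12 = \left(-6 + 0\right) - 12 = -6 - 12 = -18$)
$\left(x - 68\right)^{2} = \left(-18 - 68\right)^{2} = \left(-86\right)^{2} = 7396$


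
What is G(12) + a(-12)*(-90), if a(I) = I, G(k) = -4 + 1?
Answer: 1077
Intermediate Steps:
G(k) = -3
G(12) + a(-12)*(-90) = -3 - 12*(-90) = -3 + 1080 = 1077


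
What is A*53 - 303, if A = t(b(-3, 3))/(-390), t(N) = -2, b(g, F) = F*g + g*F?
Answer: -59032/195 ≈ -302.73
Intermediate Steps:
b(g, F) = 2*F*g (b(g, F) = F*g + F*g = 2*F*g)
A = 1/195 (A = -2/(-390) = -2*(-1/390) = 1/195 ≈ 0.0051282)
A*53 - 303 = (1/195)*53 - 303 = 53/195 - 303 = -59032/195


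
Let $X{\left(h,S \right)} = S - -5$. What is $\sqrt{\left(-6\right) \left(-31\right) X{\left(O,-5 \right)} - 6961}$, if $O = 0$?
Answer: $i \sqrt{6961} \approx 83.433 i$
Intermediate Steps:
$X{\left(h,S \right)} = 5 + S$ ($X{\left(h,S \right)} = S + 5 = 5 + S$)
$\sqrt{\left(-6\right) \left(-31\right) X{\left(O,-5 \right)} - 6961} = \sqrt{\left(-6\right) \left(-31\right) \left(5 - 5\right) - 6961} = \sqrt{186 \cdot 0 - 6961} = \sqrt{0 - 6961} = \sqrt{-6961} = i \sqrt{6961}$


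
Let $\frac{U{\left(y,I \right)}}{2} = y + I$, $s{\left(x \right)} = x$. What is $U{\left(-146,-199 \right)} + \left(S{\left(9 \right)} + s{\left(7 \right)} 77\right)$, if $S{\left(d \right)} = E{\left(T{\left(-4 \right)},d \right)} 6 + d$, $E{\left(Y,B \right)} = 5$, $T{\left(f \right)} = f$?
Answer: $-112$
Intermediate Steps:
$U{\left(y,I \right)} = 2 I + 2 y$ ($U{\left(y,I \right)} = 2 \left(y + I\right) = 2 \left(I + y\right) = 2 I + 2 y$)
$S{\left(d \right)} = 30 + d$ ($S{\left(d \right)} = 5 \cdot 6 + d = 30 + d$)
$U{\left(-146,-199 \right)} + \left(S{\left(9 \right)} + s{\left(7 \right)} 77\right) = \left(2 \left(-199\right) + 2 \left(-146\right)\right) + \left(\left(30 + 9\right) + 7 \cdot 77\right) = \left(-398 - 292\right) + \left(39 + 539\right) = -690 + 578 = -112$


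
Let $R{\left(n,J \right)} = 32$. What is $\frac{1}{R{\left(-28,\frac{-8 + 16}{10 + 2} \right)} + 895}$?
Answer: $\frac{1}{927} \approx 0.0010787$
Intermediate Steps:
$\frac{1}{R{\left(-28,\frac{-8 + 16}{10 + 2} \right)} + 895} = \frac{1}{32 + 895} = \frac{1}{927}$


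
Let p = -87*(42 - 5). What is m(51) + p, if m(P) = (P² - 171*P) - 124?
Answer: -9463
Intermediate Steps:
m(P) = -124 + P² - 171*P
p = -3219 (p = -87*37 = -3219)
m(51) + p = (-124 + 51² - 171*51) - 3219 = (-124 + 2601 - 8721) - 3219 = -6244 - 3219 = -9463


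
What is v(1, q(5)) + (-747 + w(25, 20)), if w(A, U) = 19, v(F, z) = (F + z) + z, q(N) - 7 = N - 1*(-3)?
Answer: -697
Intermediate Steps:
q(N) = 10 + N (q(N) = 7 + (N - 1*(-3)) = 7 + (N + 3) = 7 + (3 + N) = 10 + N)
v(F, z) = F + 2*z
v(1, q(5)) + (-747 + w(25, 20)) = (1 + 2*(10 + 5)) + (-747 + 19) = (1 + 2*15) - 728 = (1 + 30) - 728 = 31 - 728 = -697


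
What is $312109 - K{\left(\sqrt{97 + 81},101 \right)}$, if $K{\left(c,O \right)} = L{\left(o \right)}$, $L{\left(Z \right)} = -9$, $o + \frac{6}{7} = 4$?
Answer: $312118$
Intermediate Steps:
$o = \frac{22}{7}$ ($o = - \frac{6}{7} + 4 = \frac{22}{7} \approx 3.1429$)
$K{\left(c,O \right)} = -9$
$312109 - K{\left(\sqrt{97 + 81},101 \right)} = 312109 - -9 = 312109 + 9 = 312118$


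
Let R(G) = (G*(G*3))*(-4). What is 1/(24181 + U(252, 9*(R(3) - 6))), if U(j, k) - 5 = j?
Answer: 1/24438 ≈ 4.0920e-5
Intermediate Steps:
R(G) = -12*G² (R(G) = (G*(3*G))*(-4) = (3*G²)*(-4) = -12*G²)
U(j, k) = 5 + j
1/(24181 + U(252, 9*(R(3) - 6))) = 1/(24181 + (5 + 252)) = 1/(24181 + 257) = 1/24438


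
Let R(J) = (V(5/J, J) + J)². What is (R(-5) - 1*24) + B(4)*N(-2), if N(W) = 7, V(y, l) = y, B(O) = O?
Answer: 40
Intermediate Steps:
R(J) = (J + 5/J)² (R(J) = (5/J + J)² = (J + 5/J)²)
(R(-5) - 1*24) + B(4)*N(-2) = ((5 + (-5)²)²/(-5)² - 1*24) + 4*7 = ((5 + 25)²/25 - 24) + 28 = ((1/25)*30² - 24) + 28 = ((1/25)*900 - 24) + 28 = (36 - 24) + 28 = 12 + 28 = 40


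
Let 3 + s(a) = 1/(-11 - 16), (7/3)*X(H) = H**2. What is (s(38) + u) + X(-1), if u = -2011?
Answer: -380572/189 ≈ -2013.6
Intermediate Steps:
X(H) = 3*H**2/7
s(a) = -82/27 (s(a) = -3 + 1/(-11 - 16) = -3 + 1/(-27) = -3 - 1/27 = -82/27)
(s(38) + u) + X(-1) = (-82/27 - 2011) + (3/7)*(-1)**2 = -54379/27 + (3/7)*1 = -54379/27 + 3/7 = -380572/189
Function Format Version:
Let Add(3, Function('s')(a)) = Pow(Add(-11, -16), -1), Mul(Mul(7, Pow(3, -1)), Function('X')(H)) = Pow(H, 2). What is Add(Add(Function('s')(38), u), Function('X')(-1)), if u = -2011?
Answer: Rational(-380572, 189) ≈ -2013.6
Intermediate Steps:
Function('X')(H) = Mul(Rational(3, 7), Pow(H, 2))
Function('s')(a) = Rational(-82, 27) (Function('s')(a) = Add(-3, Pow(Add(-11, -16), -1)) = Add(-3, Pow(-27, -1)) = Add(-3, Rational(-1, 27)) = Rational(-82, 27))
Add(Add(Function('s')(38), u), Function('X')(-1)) = Add(Add(Rational(-82, 27), -2011), Mul(Rational(3, 7), Pow(-1, 2))) = Add(Rational(-54379, 27), Mul(Rational(3, 7), 1)) = Add(Rational(-54379, 27), Rational(3, 7)) = Rational(-380572, 189)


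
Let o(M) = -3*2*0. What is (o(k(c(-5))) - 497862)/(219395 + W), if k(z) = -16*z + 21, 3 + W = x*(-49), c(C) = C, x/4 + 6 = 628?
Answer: -248931/48740 ≈ -5.1073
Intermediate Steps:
x = 2488 (x = -24 + 4*628 = -24 + 2512 = 2488)
W = -121915 (W = -3 + 2488*(-49) = -3 - 121912 = -121915)
k(z) = 21 - 16*z
o(M) = 0 (o(M) = -6*0 = 0)
(o(k(c(-5))) - 497862)/(219395 + W) = (0 - 497862)/(219395 - 121915) = -497862/97480 = -497862*1/97480 = -248931/48740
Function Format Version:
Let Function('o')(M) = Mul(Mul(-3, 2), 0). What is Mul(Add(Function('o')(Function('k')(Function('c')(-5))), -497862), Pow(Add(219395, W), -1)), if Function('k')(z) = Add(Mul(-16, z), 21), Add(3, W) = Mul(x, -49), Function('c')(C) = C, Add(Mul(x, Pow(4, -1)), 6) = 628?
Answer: Rational(-248931, 48740) ≈ -5.1073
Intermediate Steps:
x = 2488 (x = Add(-24, Mul(4, 628)) = Add(-24, 2512) = 2488)
W = -121915 (W = Add(-3, Mul(2488, -49)) = Add(-3, -121912) = -121915)
Function('k')(z) = Add(21, Mul(-16, z))
Function('o')(M) = 0 (Function('o')(M) = Mul(-6, 0) = 0)
Mul(Add(Function('o')(Function('k')(Function('c')(-5))), -497862), Pow(Add(219395, W), -1)) = Mul(Add(0, -497862), Pow(Add(219395, -121915), -1)) = Mul(-497862, Pow(97480, -1)) = Mul(-497862, Rational(1, 97480)) = Rational(-248931, 48740)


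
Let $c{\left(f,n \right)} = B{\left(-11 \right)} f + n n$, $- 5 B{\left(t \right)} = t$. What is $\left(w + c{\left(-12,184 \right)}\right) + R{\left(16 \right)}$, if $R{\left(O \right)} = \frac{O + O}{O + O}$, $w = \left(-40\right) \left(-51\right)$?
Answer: $\frac{179353}{5} \approx 35871.0$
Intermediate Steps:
$w = 2040$
$B{\left(t \right)} = - \frac{t}{5}$
$R{\left(O \right)} = 1$ ($R{\left(O \right)} = \frac{2 O}{2 O} = 2 O \frac{1}{2 O} = 1$)
$c{\left(f,n \right)} = n^{2} + \frac{11 f}{5}$ ($c{\left(f,n \right)} = \left(- \frac{1}{5}\right) \left(-11\right) f + n n = \frac{11 f}{5} + n^{2} = n^{2} + \frac{11 f}{5}$)
$\left(w + c{\left(-12,184 \right)}\right) + R{\left(16 \right)} = \left(2040 + \left(184^{2} + \frac{11}{5} \left(-12\right)\right)\right) + 1 = \left(2040 + \left(33856 - \frac{132}{5}\right)\right) + 1 = \left(2040 + \frac{169148}{5}\right) + 1 = \frac{179348}{5} + 1 = \frac{179353}{5}$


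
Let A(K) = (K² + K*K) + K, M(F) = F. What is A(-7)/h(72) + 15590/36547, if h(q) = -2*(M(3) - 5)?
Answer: 3388137/146188 ≈ 23.177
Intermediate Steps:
A(K) = K + 2*K² (A(K) = (K² + K²) + K = 2*K² + K = K + 2*K²)
h(q) = 4 (h(q) = -2*(3 - 5) = -2*(-2) = 4)
A(-7)/h(72) + 15590/36547 = -7*(1 + 2*(-7))/4 + 15590/36547 = -7*(1 - 14)*(¼) + 15590*(1/36547) = -7*(-13)*(¼) + 15590/36547 = 91*(¼) + 15590/36547 = 91/4 + 15590/36547 = 3388137/146188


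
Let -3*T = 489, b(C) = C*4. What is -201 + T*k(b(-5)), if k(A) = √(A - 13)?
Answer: -201 - 163*I*√33 ≈ -201.0 - 936.36*I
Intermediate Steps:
b(C) = 4*C
k(A) = √(-13 + A)
T = -163 (T = -⅓*489 = -163)
-201 + T*k(b(-5)) = -201 - 163*√(-13 + 4*(-5)) = -201 - 163*√(-13 - 20) = -201 - 163*I*√33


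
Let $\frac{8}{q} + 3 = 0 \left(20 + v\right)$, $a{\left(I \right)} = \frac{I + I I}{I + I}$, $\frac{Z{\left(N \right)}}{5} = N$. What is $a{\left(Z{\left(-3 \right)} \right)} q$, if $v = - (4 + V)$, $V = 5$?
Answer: $\frac{56}{3} \approx 18.667$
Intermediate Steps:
$v = -9$ ($v = - (4 + 5) = \left(-1\right) 9 = -9$)
$Z{\left(N \right)} = 5 N$
$a{\left(I \right)} = \frac{I + I^{2}}{2 I}$
$q = - \frac{8}{3}$ ($q = \frac{8}{-3 + 0 \left(20 - 9\right)} = \frac{8}{-3 + 0 \cdot 11} = \frac{8}{-3 + 0} = \frac{8}{-3} = 8 \left(- \frac{1}{3}\right) = - \frac{8}{3} \approx -2.6667$)
$a{\left(Z{\left(-3 \right)} \right)} q = \left(\frac{1}{2} + \frac{5 \left(-3\right)}{2}\right) \left(- \frac{8}{3}\right) = \left(\frac{1}{2} + \frac{1}{2} \left(-15\right)\right) \left(- \frac{8}{3}\right) = \left(\frac{1}{2} - \frac{15}{2}\right) \left(- \frac{8}{3}\right) = \left(-7\right) \left(- \frac{8}{3}\right) = \frac{56}{3}$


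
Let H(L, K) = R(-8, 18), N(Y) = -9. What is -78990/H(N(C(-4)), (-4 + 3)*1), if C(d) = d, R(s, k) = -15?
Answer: 5266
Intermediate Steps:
H(L, K) = -15
-78990/H(N(C(-4)), (-4 + 3)*1) = -78990/(-15) = -78990*(-1/15) = 5266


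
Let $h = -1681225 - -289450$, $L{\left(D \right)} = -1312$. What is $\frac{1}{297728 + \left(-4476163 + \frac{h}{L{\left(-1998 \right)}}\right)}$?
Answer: $- \frac{1312}{5480714945} \approx -2.3938 \cdot 10^{-7}$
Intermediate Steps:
$h = -1391775$ ($h = -1681225 + 289450 = -1391775$)
$\frac{1}{297728 + \left(-4476163 + \frac{h}{L{\left(-1998 \right)}}\right)} = \frac{1}{297728 - \left(4476163 + \frac{1391775}{-1312}\right)} = \frac{1}{297728 - \frac{5871334081}{1312}} = \frac{1}{- \frac{5480714945}{1312}} = - \frac{1312}{5480714945}$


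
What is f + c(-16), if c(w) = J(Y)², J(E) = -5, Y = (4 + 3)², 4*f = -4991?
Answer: -4891/4 ≈ -1222.8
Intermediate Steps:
f = -4991/4 (f = (¼)*(-4991) = -4991/4 ≈ -1247.8)
Y = 49 (Y = 7² = 49)
c(w) = 25 (c(w) = (-5)² = 25)
f + c(-16) = -4991/4 + 25 = -4891/4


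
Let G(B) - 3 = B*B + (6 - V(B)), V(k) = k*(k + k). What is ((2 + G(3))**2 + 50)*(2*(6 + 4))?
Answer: 1080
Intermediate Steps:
V(k) = 2*k**2 (V(k) = k*(2*k) = 2*k**2)
G(B) = 9 - B**2 (G(B) = 3 + (B*B + (6 - 2*B**2)) = 3 + (B**2 + (6 - 2*B**2)) = 3 + (6 - B**2) = 9 - B**2)
((2 + G(3))**2 + 50)*(2*(6 + 4)) = ((2 + (9 - 1*3**2))**2 + 50)*(2*(6 + 4)) = ((2 + (9 - 1*9))**2 + 50)*(2*10) = ((2 + (9 - 9))**2 + 50)*20 = ((2 + 0)**2 + 50)*20 = (2**2 + 50)*20 = (4 + 50)*20 = 54*20 = 1080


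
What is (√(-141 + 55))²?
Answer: -86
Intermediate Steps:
(√(-141 + 55))² = (√(-86))² = (I*√86)² = -86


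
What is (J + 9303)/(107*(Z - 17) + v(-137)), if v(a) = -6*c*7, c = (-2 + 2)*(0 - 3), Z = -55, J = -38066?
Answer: 28763/7704 ≈ 3.7335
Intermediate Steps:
c = 0 (c = 0*(-3) = 0)
v(a) = 0 (v(a) = -6*0*7 = 0*7 = 0)
(J + 9303)/(107*(Z - 17) + v(-137)) = (-38066 + 9303)/(107*(-55 - 17) + 0) = -28763/(107*(-72) + 0) = -28763/(-7704 + 0) = -28763/(-7704) = -28763*(-1/7704) = 28763/7704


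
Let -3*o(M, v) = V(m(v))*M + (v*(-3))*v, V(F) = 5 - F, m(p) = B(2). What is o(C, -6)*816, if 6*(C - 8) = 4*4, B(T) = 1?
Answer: 53312/3 ≈ 17771.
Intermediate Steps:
m(p) = 1
C = 32/3 (C = 8 + (4*4)/6 = 8 + (⅙)*16 = 8 + 8/3 = 32/3 ≈ 10.667)
o(M, v) = v² - 4*M/3 (o(M, v) = -((5 - 1*1)*M + (v*(-3))*v)/3 = -((5 - 1)*M + (-3*v)*v)/3 = -(4*M - 3*v²)/3 = -(-3*v² + 4*M)/3 = v² - 4*M/3)
o(C, -6)*816 = ((-6)² - 4/3*32/3)*816 = (36 - 128/9)*816 = (196/9)*816 = 53312/3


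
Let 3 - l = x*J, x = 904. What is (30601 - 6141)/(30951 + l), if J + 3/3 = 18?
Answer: 12230/7793 ≈ 1.5694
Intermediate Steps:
J = 17 (J = -1 + 18 = 17)
l = -15365 (l = 3 - 904*17 = 3 - 1*15368 = 3 - 15368 = -15365)
(30601 - 6141)/(30951 + l) = (30601 - 6141)/(30951 - 15365) = 24460/15586 = 24460*(1/15586) = 12230/7793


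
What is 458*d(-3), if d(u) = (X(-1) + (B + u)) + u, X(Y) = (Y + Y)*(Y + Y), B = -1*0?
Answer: -916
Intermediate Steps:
B = 0
X(Y) = 4*Y² (X(Y) = (2*Y)*(2*Y) = 4*Y²)
d(u) = 4 + 2*u (d(u) = (4*(-1)² + (0 + u)) + u = (4*1 + u) + u = (4 + u) + u = 4 + 2*u)
458*d(-3) = 458*(4 + 2*(-3)) = 458*(4 - 6) = 458*(-2) = -916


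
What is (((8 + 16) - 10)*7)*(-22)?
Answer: -2156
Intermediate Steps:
(((8 + 16) - 10)*7)*(-22) = ((24 - 10)*7)*(-22) = (14*7)*(-22) = 98*(-22) = -2156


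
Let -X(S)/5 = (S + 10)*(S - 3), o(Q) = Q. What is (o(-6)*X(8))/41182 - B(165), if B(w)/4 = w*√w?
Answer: 1350/20591 - 660*√165 ≈ -8477.8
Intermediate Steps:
X(S) = -5*(-3 + S)*(10 + S) (X(S) = -5*(S + 10)*(S - 3) = -5*(10 + S)*(-3 + S) = -5*(-3 + S)*(10 + S))
B(w) = 4*w^(3/2) (B(w) = 4*(w*√w) = 4*w^(3/2))
(o(-6)*X(8))/41182 - B(165) = -6*(150 - 35*8 - 5*8²)/41182 - 4*165^(3/2) = -6*(150 - 280 - 5*64)*(1/41182) - 4*165*√165 = -6*(150 - 280 - 320)*(1/41182) - 660*√165 = -6*(-450)*(1/41182) - 660*√165 = 2700*(1/41182) - 660*√165 = 1350/20591 - 660*√165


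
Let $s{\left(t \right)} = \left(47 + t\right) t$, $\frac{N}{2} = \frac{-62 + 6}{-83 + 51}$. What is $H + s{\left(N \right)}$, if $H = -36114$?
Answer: $- \frac{143749}{4} \approx -35937.0$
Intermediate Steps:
$N = \frac{7}{2}$ ($N = 2 \frac{-62 + 6}{-83 + 51} = 2 \left(- \frac{56}{-32}\right) = 2 \left(\left(-56\right) \left(- \frac{1}{32}\right)\right) = 2 \cdot \frac{7}{4} = \frac{7}{2} \approx 3.5$)
$s{\left(t \right)} = t \left(47 + t\right)$
$H + s{\left(N \right)} = -36114 + \frac{7 \left(47 + \frac{7}{2}\right)}{2} = -36114 + \frac{7}{2} \cdot \frac{101}{2} = -36114 + \frac{707}{4} = - \frac{143749}{4}$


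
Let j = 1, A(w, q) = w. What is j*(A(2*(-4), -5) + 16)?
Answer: 8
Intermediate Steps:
j*(A(2*(-4), -5) + 16) = 1*(2*(-4) + 16) = 1*(-8 + 16) = 1*8 = 8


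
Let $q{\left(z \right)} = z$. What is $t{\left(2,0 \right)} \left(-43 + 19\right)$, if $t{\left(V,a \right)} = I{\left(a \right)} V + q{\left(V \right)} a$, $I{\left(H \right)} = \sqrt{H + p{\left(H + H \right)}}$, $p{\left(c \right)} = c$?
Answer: $0$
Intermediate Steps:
$I{\left(H \right)} = \sqrt{3} \sqrt{H}$ ($I{\left(H \right)} = \sqrt{H + \left(H + H\right)} = \sqrt{H + 2 H} = \sqrt{3 H} = \sqrt{3} \sqrt{H}$)
$t{\left(V,a \right)} = V a + V \sqrt{3} \sqrt{a}$ ($t{\left(V,a \right)} = \sqrt{3} \sqrt{a} V + V a = V \sqrt{3} \sqrt{a} + V a = V a + V \sqrt{3} \sqrt{a}$)
$t{\left(2,0 \right)} \left(-43 + 19\right) = 2 \left(0 + \sqrt{3} \sqrt{0}\right) \left(-43 + 19\right) = 2 \left(0 + \sqrt{3} \cdot 0\right) \left(-24\right) = 2 \left(0 + 0\right) \left(-24\right) = 2 \cdot 0 \left(-24\right) = 0 \left(-24\right) = 0$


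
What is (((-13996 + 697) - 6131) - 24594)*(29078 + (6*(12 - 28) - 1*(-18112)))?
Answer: -2073266256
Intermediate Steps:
(((-13996 + 697) - 6131) - 24594)*(29078 + (6*(12 - 28) - 1*(-18112))) = ((-13299 - 6131) - 24594)*(29078 + (6*(-16) + 18112)) = (-19430 - 24594)*(29078 + (-96 + 18112)) = -44024*(29078 + 18016) = -44024*47094 = -2073266256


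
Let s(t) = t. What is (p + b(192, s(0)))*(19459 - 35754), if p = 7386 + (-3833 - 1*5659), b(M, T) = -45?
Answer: 35050545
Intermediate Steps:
p = -2106 (p = 7386 + (-3833 - 5659) = 7386 - 9492 = -2106)
(p + b(192, s(0)))*(19459 - 35754) = (-2106 - 45)*(19459 - 35754) = -2151*(-16295) = 35050545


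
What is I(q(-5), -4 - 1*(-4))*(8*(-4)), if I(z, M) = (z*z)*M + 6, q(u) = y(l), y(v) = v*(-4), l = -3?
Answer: -192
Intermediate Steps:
y(v) = -4*v
q(u) = 12 (q(u) = -4*(-3) = 12)
I(z, M) = 6 + M*z**2 (I(z, M) = z**2*M + 6 = M*z**2 + 6 = 6 + M*z**2)
I(q(-5), -4 - 1*(-4))*(8*(-4)) = (6 + (-4 - 1*(-4))*12**2)*(8*(-4)) = (6 + (-4 + 4)*144)*(-32) = (6 + 0*144)*(-32) = (6 + 0)*(-32) = 6*(-32) = -192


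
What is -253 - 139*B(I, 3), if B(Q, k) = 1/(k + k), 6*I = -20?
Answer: -1657/6 ≈ -276.17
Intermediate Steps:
I = -10/3 (I = (1/6)*(-20) = -10/3 ≈ -3.3333)
B(Q, k) = 1/(2*k)
-253 - 139*B(I, 3) = -253 - 139/(2*3) = -253 - 139*1/6 = -253 - 139/6 = -1657/6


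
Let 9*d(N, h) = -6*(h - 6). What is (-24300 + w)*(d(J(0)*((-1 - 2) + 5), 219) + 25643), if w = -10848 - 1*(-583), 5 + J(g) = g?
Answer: -881442065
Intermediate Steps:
J(g) = -5 + g
w = -10265 (w = -10848 + 583 = -10265)
d(N, h) = 4 - 2*h/3 (d(N, h) = (-6*(h - 6))/9 = (-6*(-6 + h))/9 = (36 - 6*h)/9 = 4 - 2*h/3)
(-24300 + w)*(d(J(0)*((-1 - 2) + 5), 219) + 25643) = (-24300 - 10265)*((4 - 2/3*219) + 25643) = -34565*((4 - 146) + 25643) = -34565*(-142 + 25643) = -34565*25501 = -881442065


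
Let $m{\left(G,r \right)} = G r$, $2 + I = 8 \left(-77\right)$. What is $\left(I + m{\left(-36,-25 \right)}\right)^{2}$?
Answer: $79524$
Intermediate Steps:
$I = -618$ ($I = -2 + 8 \left(-77\right) = -2 - 616 = -618$)
$\left(I + m{\left(-36,-25 \right)}\right)^{2} = \left(-618 - -900\right)^{2} = \left(-618 + 900\right)^{2} = 282^{2} = 79524$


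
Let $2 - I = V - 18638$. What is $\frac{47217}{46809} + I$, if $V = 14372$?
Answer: $\frac{66609343}{15603} \approx 4269.0$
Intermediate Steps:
$I = 4268$ ($I = 2 - \left(14372 - 18638\right) = 2 - -4266 = 2 + 4266 = 4268$)
$\frac{47217}{46809} + I = \frac{47217}{46809} + 4268 = 47217 \cdot \frac{1}{46809} + 4268 = \frac{15739}{15603} + 4268 = \frac{66609343}{15603}$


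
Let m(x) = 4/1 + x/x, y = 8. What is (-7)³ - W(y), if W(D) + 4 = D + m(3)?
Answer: -352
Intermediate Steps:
m(x) = 5 (m(x) = 4*1 + 1 = 4 + 1 = 5)
W(D) = 1 + D (W(D) = -4 + (D + 5) = -4 + (5 + D) = 1 + D)
(-7)³ - W(y) = (-7)³ - (1 + 8) = -343 - 1*9 = -343 - 9 = -352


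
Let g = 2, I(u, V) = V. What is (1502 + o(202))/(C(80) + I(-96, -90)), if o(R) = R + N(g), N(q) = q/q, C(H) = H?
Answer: -341/2 ≈ -170.50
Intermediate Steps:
N(q) = 1
o(R) = 1 + R (o(R) = R + 1 = 1 + R)
(1502 + o(202))/(C(80) + I(-96, -90)) = (1502 + (1 + 202))/(80 - 90) = (1502 + 203)/(-10) = 1705*(-1/10) = -341/2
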